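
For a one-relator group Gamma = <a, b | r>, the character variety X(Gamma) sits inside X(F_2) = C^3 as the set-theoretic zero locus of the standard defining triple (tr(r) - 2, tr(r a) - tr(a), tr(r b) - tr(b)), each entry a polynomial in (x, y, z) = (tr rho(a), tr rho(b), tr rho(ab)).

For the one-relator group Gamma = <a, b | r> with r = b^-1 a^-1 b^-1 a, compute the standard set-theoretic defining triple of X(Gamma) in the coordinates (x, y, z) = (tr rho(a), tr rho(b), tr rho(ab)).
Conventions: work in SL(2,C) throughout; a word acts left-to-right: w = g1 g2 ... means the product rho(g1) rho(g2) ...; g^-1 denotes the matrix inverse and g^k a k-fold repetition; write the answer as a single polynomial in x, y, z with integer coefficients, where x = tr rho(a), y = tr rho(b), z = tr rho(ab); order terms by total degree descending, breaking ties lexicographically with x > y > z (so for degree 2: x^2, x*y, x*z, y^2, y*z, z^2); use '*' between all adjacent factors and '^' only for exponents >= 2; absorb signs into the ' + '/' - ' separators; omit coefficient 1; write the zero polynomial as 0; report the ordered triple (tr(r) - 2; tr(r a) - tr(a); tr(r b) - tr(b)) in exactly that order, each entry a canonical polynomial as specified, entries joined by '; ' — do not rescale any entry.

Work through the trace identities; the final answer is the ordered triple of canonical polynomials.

x*y*z - x^2 - z^2; x^2*y*z - x^3 - x*z^2 - y*z + 2*x; 0

tr(a b^-1) = tr(a) * tr(b) - tr(a b)  (eliminate b^-1) = x*y - z
tr(b^-1 a b^-1) = tr(a b^-1) * tr(b) - tr(a)  (eliminate b^-1) = x*y^2 - y*z - x
apply: tr(a^2) = tr(a) * tr(a) - tr(1)  (reduce the a square) = x^2 - 2
tr(a^2 b) = tr(a) * tr(b a) - tr(b)  (reduce the a square) = x*z - y
tr(a b^-1 a) = tr(a^2) * tr(b) - tr(a^2 b)  (eliminate b^-1) = x^2*y - x*z - y
tr(a b a b) = tr(b a) * tr(b a) - tr(1)  (split on b) = z^2 - 2
apply: tr(a b^-1 a b) = tr(a b a) * tr(b) - tr(a b a b)  (eliminate b^-1) = x*y*z - y^2 - z^2 + 2
tr(b^-1 a b^-1 a) = tr(a b^-1 a) * tr(b) - tr(a b^-1 a b)  (eliminate b^-1) = x^2*y^2 - 2*x*y*z + z^2 - 2
tr(b^-1 a^-1 b^-1 a) = tr(b^-1 a b^-1) * tr(a) - tr(b^-1 a b^-1 a)  (eliminate a^-1) = x*y*z - x^2 - z^2 + 2
apply: tr(b^-1 a^2 b^-1) = tr(b^-1 a^2) * tr(b) - tr(b^-1 a^2 b) = x^2*y^2 - x*y*z - x^2 - y^2 + 2
apply: tr(a^3) = tr(a) * tr(a^2) - tr(a) = x^3 - 3*x
use: tr(a^3 b) = tr(a) * tr(b a^2) - tr(b a) = x^2*z - x*y - z
apply: tr(a b^-1 a^2) = tr(a^3) * tr(b) - tr(a^3 b) = x^3*y - x^2*z - 2*x*y + z
apply: tr(b a b) = tr(b) * tr(a b) - tr(a) = y*z - x
apply: tr(a^2 b a b) = tr(a) * tr(b a b a) - tr(b a b) = x*z^2 - y*z - x
apply: tr(a b^-1 a^2 b) = tr(a^2 b a) * tr(b) - tr(a^2 b a b) = x^2*y*z - x*y^2 - x*z^2 + x
use: tr(b^-1 a^2 b^-1 a) = tr(a b^-1 a^2) * tr(b) - tr(a b^-1 a^2 b) = x^3*y^2 - 2*x^2*y*z - x*y^2 + x*z^2 + y*z - x
tr(b^-1 a^-1 b^-1 a^2) = tr(b^-1 a^2 b^-1) * tr(a) - tr(b^-1 a^2 b^-1 a) = x^2*y*z - x^3 - x*z^2 - y*z + 3*x
assemble the triple (tr(r) - 2; tr(r a) - x; tr(r b) - y)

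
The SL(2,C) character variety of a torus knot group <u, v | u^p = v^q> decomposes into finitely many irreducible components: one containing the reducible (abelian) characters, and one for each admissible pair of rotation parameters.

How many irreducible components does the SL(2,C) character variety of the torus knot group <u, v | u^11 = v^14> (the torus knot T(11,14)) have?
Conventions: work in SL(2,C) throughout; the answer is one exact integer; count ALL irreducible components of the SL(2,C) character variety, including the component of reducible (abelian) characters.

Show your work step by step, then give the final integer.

66

Gamma = < u, v | u^11 = v^14 > (torus knot T(11,14)); the central element u^11 = v^14 acts as +I or -I in any irreducible SL(2,C) representation.
This locks tr(u) to 2*cos(pi*alpha/11), alpha in 1..10, and tr(v) to 2*cos(pi*beta/14), beta in 1..13, on each component of irreducible characters.
u^11 = (-1)^alpha I and v^14 = (-1)^beta I must agree, so alpha and beta have equal parity.
Counting: 5 odd alphas x 7 odd betas + 5 even alphas x 6 even betas = 35 + 30 = 65.
Total: 65 irreducible-character components + 1 reducible (abelian) component = 66.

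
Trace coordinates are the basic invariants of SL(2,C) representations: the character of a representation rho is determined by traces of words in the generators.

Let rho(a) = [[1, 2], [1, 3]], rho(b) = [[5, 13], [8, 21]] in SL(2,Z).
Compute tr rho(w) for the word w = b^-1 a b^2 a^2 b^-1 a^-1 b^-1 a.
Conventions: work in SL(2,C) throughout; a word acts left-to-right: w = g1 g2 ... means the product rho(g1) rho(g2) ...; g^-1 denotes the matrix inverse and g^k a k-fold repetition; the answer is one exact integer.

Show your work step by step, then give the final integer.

-635534

rho(b^-1) = [[21, -13], [-8, 5]]
... * rho(a) = [[1, 2], [1, 3]]  ->  [[8, 3], [-3, -1]]
... * rho(b) = [[5, 13], [8, 21]]  ->  [[64, 167], [-23, -60]]
... * rho(b) = [[5, 13], [8, 21]]  ->  [[1656, 4339], [-595, -1559]]
... * rho(a) = [[1, 2], [1, 3]]  ->  [[5995, 16329], [-2154, -5867]]
... * rho(a) = [[1, 2], [1, 3]]  ->  [[22324, 60977], [-8021, -21909]]
... * rho(b^-1) = [[21, -13], [-8, 5]]  ->  [[-19012, 14673], [6831, -5272]]
... * rho(a^-1) = [[3, -2], [-1, 1]]  ->  [[-71709, 52697], [25765, -18934]]
... * rho(b^-1) = [[21, -13], [-8, 5]]  ->  [[-1927465, 1195702], [692537, -429615]]
... * rho(a) = [[1, 2], [1, 3]]  ->  [[-731763, -267824], [262922, 96229]]
tr = -731763 + 96229 = -635534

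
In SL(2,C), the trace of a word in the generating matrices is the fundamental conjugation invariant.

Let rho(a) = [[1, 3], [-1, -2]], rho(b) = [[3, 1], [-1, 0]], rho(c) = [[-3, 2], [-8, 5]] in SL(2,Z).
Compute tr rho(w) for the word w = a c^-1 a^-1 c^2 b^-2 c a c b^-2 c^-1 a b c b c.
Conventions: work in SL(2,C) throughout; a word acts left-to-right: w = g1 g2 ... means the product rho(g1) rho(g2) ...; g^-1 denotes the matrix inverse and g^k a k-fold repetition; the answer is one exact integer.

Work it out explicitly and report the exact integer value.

145229539006

rho(a) = [[1, 3], [-1, -2]]
... * rho(c^-1) = [[5, -2], [8, -3]]  ->  [[29, -11], [-21, 8]]
... * rho(a^-1) = [[-2, -3], [1, 1]]  ->  [[-69, -98], [50, 71]]
... * rho(c) = [[-3, 2], [-8, 5]]  ->  [[991, -628], [-718, 455]]
... * rho(c) = [[-3, 2], [-8, 5]]  ->  [[2051, -1158], [-1486, 839]]
... * rho(b^-1) = [[0, -1], [1, 3]]  ->  [[-1158, -5525], [839, 4003]]
... * rho(b^-1) = [[0, -1], [1, 3]]  ->  [[-5525, -15417], [4003, 11170]]
... * rho(c) = [[-3, 2], [-8, 5]]  ->  [[139911, -88135], [-101369, 63856]]
... * rho(a) = [[1, 3], [-1, -2]]  ->  [[228046, 596003], [-165225, -431819]]
... * rho(c) = [[-3, 2], [-8, 5]]  ->  [[-5452162, 3436107], [3950227, -2489545]]
... * rho(b^-1) = [[0, -1], [1, 3]]  ->  [[3436107, 15760483], [-2489545, -11418862]]
... * rho(b^-1) = [[0, -1], [1, 3]]  ->  [[15760483, 43845342], [-11418862, -31767041]]
... * rho(c^-1) = [[5, -2], [8, -3]]  ->  [[429565151, -163056992], [-311230638, 118138847]]
... * rho(a) = [[1, 3], [-1, -2]]  ->  [[592622143, 1614809437], [-429369485, -1169969608]]
... * rho(b) = [[3, 1], [-1, 0]]  ->  [[163056992, 592622143], [-118138847, -429369485]]
... * rho(c) = [[-3, 2], [-8, 5]]  ->  [[-5230148120, 3289224699], [3789372421, -2383125119]]
... * rho(b) = [[3, 1], [-1, 0]]  ->  [[-18979669059, -5230148120], [13751242382, 3789372421]]
... * rho(c) = [[-3, 2], [-8, 5]]  ->  [[98780192137, -64110078718], [-71568706514, 46449346869]]
tr = 98780192137 + 46449346869 = 145229539006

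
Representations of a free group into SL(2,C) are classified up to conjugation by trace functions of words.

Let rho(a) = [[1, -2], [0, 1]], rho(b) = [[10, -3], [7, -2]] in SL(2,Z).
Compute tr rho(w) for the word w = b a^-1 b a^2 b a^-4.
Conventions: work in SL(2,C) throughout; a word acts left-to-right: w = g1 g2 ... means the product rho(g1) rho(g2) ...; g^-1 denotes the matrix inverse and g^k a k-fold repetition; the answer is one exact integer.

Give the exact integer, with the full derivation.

-28226

rho(b) = [[10, -3], [7, -2]]
... * rho(a^-1) = [[1, 2], [0, 1]]  ->  [[10, 17], [7, 12]]
... * rho(b) = [[10, -3], [7, -2]]  ->  [[219, -64], [154, -45]]
... * rho(a) = [[1, -2], [0, 1]]  ->  [[219, -502], [154, -353]]
... * rho(a) = [[1, -2], [0, 1]]  ->  [[219, -940], [154, -661]]
... * rho(b) = [[10, -3], [7, -2]]  ->  [[-4390, 1223], [-3087, 860]]
... * rho(a^-1) = [[1, 2], [0, 1]]  ->  [[-4390, -7557], [-3087, -5314]]
... * rho(a^-1) = [[1, 2], [0, 1]]  ->  [[-4390, -16337], [-3087, -11488]]
... * rho(a^-1) = [[1, 2], [0, 1]]  ->  [[-4390, -25117], [-3087, -17662]]
... * rho(a^-1) = [[1, 2], [0, 1]]  ->  [[-4390, -33897], [-3087, -23836]]
tr = -4390 + -23836 = -28226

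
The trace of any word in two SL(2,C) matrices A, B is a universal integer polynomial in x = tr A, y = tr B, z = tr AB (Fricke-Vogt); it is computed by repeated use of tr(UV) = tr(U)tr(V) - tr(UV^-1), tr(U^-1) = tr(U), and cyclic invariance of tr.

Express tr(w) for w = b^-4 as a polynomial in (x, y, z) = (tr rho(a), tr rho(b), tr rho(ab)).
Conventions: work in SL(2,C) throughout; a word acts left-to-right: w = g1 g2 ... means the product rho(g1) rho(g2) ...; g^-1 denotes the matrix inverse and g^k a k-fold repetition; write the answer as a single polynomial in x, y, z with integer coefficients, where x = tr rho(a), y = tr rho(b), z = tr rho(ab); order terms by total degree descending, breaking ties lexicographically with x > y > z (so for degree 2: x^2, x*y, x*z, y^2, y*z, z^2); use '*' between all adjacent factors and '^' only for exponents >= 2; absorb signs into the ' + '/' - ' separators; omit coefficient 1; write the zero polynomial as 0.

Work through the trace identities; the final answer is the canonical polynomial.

y^4 - 4*y^2 + 2

tr(b^-1) = tr(b) = y
tr(b^-2) = tr(b^-1)*tr(b) - tr(1) = y^2 - 2
next, tr(b^-3) = tr(b^-2)*tr(b) - tr(b^-1) = y^3 - 3*y
next, tr(b^-4) = tr(b^-3)*tr(b) - tr(b^-2) = y^4 - 4*y^2 + 2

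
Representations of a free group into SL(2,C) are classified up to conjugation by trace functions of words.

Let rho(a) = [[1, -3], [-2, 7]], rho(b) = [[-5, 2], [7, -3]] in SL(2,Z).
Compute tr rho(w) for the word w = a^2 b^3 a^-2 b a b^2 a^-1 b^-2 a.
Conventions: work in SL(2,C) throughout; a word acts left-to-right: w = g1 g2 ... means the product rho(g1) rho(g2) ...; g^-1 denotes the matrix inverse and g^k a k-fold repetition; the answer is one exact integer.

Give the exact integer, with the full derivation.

rho(a) = [[1, -3], [-2, 7]]
... * rho(a) = [[1, -3], [-2, 7]]  ->  [[7, -24], [-16, 55]]
... * rho(b) = [[-5, 2], [7, -3]]  ->  [[-203, 86], [465, -197]]
... * rho(b) = [[-5, 2], [7, -3]]  ->  [[1617, -664], [-3704, 1521]]
... * rho(b) = [[-5, 2], [7, -3]]  ->  [[-12733, 5226], [29167, -11971]]
... * rho(a^-1) = [[7, 3], [2, 1]]  ->  [[-78679, -32973], [180227, 75530]]
... * rho(a^-1) = [[7, 3], [2, 1]]  ->  [[-616699, -269010], [1412649, 616211]]
... * rho(b) = [[-5, 2], [7, -3]]  ->  [[1200425, -426368], [-2749768, 976665]]
... * rho(a) = [[1, -3], [-2, 7]]  ->  [[2053161, -6585851], [-4703098, 15085959]]
... * rho(b) = [[-5, 2], [7, -3]]  ->  [[-56366762, 23863875], [129117203, -54664073]]
... * rho(b) = [[-5, 2], [7, -3]]  ->  [[448880935, -184325149], [-1028234526, 422226625]]
... * rho(a^-1) = [[7, 3], [2, 1]]  ->  [[2773516247, 1162317656], [-6353188432, -2662476953]]
... * rho(b^-1) = [[-3, -2], [-7, -5]]  ->  [[-16456772333, -11358620774], [37696903967, 26018761629]]
... * rho(b^-1) = [[-3, -2], [-7, -5]]  ->  [[128880662417, 89706648536], [-295222043304, -205487616079]]
... * rho(a) = [[1, -3], [-2, 7]]  ->  [[-50532634655, 241304552501], [115753188854, -552747182641]]
tr = -50532634655 + -552747182641 = -603279817296

-603279817296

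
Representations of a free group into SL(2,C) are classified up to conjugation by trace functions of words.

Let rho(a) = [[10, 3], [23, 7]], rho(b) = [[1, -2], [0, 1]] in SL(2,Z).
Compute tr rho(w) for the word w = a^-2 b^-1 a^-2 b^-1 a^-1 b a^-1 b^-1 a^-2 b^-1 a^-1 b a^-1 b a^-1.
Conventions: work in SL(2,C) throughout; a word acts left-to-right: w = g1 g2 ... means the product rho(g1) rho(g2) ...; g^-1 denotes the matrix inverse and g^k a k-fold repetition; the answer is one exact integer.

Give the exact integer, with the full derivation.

rho(a^-1) = [[7, -3], [-23, 10]]
... * rho(a^-1) = [[7, -3], [-23, 10]]  ->  [[118, -51], [-391, 169]]
... * rho(b^-1) = [[1, 2], [0, 1]]  ->  [[118, 185], [-391, -613]]
... * rho(a^-1) = [[7, -3], [-23, 10]]  ->  [[-3429, 1496], [11362, -4957]]
... * rho(a^-1) = [[7, -3], [-23, 10]]  ->  [[-58411, 25247], [193545, -83656]]
... * rho(b^-1) = [[1, 2], [0, 1]]  ->  [[-58411, -91575], [193545, 303434]]
... * rho(a^-1) = [[7, -3], [-23, 10]]  ->  [[1697348, -740517], [-5624167, 2453705]]
... * rho(b) = [[1, -2], [0, 1]]  ->  [[1697348, -4135213], [-5624167, 13702039]]
... * rho(a^-1) = [[7, -3], [-23, 10]]  ->  [[106991335, -46444174], [-354516066, 153892891]]
... * rho(b^-1) = [[1, 2], [0, 1]]  ->  [[106991335, 167538496], [-354516066, -555139241]]
... * rho(a^-1) = [[7, -3], [-23, 10]]  ->  [[-3104446063, 1354410955], [10286590081, -4487844212]]
... * rho(a^-1) = [[7, -3], [-23, 10]]  ->  [[-52882574406, 22857447739], [175226547443, -75738212363]]
... * rho(b^-1) = [[1, 2], [0, 1]]  ->  [[-52882574406, -82907701073], [175226547443, 274714882523]]
... * rho(a^-1) = [[7, -3], [-23, 10]]  ->  [[1536699103837, -670429287512], [-5091856465928, 2221469182901]]
... * rho(b) = [[1, -2], [0, 1]]  ->  [[1536699103837, -3743827495186], [-5091856465928, 12405182114757]]
... * rho(a^-1) = [[7, -3], [-23, 10]]  ->  [[96864926116137, -42048372263371], [-320962183900907, 139327390545354]]
... * rho(b) = [[1, -2], [0, 1]]  ->  [[96864926116137, -235778224495645], [-320962183900907, 781251758347168]]
... * rho(a^-1) = [[7, -3], [-23, 10]]  ->  [[6100953646212794, -2648377023304861], [-20215525729291213, 8775404135174401]]
tr = 6100953646212794 + 8775404135174401 = 14876357781387195

14876357781387195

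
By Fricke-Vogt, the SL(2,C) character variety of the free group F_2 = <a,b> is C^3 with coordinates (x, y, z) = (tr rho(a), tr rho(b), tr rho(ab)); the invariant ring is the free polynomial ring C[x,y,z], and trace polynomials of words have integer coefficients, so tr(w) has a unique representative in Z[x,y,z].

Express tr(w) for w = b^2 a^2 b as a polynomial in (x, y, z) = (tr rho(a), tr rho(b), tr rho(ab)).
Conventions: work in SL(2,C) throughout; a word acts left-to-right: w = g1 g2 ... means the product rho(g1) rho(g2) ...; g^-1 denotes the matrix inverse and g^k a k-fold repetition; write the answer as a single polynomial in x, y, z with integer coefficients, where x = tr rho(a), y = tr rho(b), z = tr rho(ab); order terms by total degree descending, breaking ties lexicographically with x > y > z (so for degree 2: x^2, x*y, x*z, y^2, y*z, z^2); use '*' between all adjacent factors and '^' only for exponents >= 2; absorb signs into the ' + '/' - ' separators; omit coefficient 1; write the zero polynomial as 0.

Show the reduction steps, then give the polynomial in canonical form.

trace(b^2 a) = trace(b) * trace(a b) - trace(a) = y*z - x
trace(b^2) = trace(b) * trace(b) - trace(1) = y^2 - 2
trace(b a^2 b) = trace(a) * trace(b^2 a) - trace(b^2) = x*y*z - x^2 - y^2 + 2
trace(b a^2) = trace(a) * trace(b a) - trace(b) = x*z - y
trace(b^2 a^2 b) = trace(b) * trace(b a^2 b) - trace(b a^2) = x*y^2*z - x^2*y - y^3 - x*z + 3*y

x*y^2*z - x^2*y - y^3 - x*z + 3*y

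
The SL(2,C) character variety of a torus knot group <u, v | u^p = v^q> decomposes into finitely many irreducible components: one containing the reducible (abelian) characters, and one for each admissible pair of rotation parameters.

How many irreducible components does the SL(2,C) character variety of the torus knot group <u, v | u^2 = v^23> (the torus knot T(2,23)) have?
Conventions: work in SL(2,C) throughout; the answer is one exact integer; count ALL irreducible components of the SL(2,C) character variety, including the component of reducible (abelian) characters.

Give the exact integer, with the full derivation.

In the torus knot group T(2,23), u^2 = v^23 is central, so an irreducible representation sends it to +I or -I (Schur).
On an irreducible component, tr(u) is locked at 2*cos(pi*alpha/2) for some alpha in 1..1, and tr(v) at 2*cos(pi*beta/23) for some beta in 1..22.
The two central values (-1)^alpha I and (-1)^beta I must be the same matrix, so alpha and beta share a parity.
Counting: 1 odd alphas x 11 odd betas + 0 even alphas x 11 even betas = 11 + 0 = 11.
That is 11 components of irreducible characters, and with the reducible (abelian) component the total is 12.

12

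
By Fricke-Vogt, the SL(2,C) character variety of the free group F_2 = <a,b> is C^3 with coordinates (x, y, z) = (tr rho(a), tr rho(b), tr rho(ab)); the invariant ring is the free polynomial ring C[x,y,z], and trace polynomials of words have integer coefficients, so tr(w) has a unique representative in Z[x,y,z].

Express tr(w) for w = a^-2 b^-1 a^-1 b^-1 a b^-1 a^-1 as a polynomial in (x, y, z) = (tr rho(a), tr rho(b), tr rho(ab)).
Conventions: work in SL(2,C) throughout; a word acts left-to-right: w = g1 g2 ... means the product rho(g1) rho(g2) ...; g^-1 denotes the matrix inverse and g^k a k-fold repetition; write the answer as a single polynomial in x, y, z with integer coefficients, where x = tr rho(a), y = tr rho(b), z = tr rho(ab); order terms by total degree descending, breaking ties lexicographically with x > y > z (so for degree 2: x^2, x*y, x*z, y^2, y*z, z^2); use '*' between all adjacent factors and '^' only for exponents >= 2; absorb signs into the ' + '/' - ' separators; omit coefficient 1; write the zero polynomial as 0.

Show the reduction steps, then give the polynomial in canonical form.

tr(b^-1) = tr(b) = y
tr(b a b) = tr(b) * tr(a b) - tr(a)  (reduce the b square) = y*z - x
apply: tr(b a b a) = tr(b a) * tr(b a) - tr(1)  (split on b) = z^2 - 2
apply: tr(a b a^-1 b) = tr(b a b) * tr(a) - tr(b a b a)  (eliminate a^-1) = x*y*z - x^2 - z^2 + 2
tr(a^-1 b^-1 a b) = tr(a b a^-1) * tr(b) - tr(a b a^-1 b)  (eliminate b^-1) = -x*y*z + x^2 + y^2 + z^2 - 2
tr(b^-1 a b^-1 a^-1) = tr(a^-1 b^-1 a) * tr(b) - tr(a^-1 b^-1 a b)  (eliminate b^-1) = x*y*z - x^2 - z^2 + 2
apply: tr(b^-2 a b^-1 a^-1) = tr(b^-1 a b^-1 a^-1) * tr(b) - tr(b^-1 a b^-1 a^-1 b)  (eliminate b^-1) = x*y^2*z - x^2*y - y*z^2 + y
apply: tr(a b^-1) = tr(a) * tr(b) - tr(a b)  (eliminate b^-1) = x*y - z
apply: tr(b^-1 a b^-1) = tr(a b^-1) * tr(b) - tr(a)  (eliminate b^-1) = x*y^2 - y*z - x
use: tr(b^-2 a b^-1) = tr(b^-1 a b^-1) * tr(b) - tr(b^-1 a)  (eliminate b^-1) = x*y^3 - y^2*z - 2*x*y + z
apply: tr(b^-1 a b^-1 a^-2 b^-1) = tr(b^-2 a b^-1 a^-1) * tr(a) - tr(b^-2 a b^-1)  (eliminate a^-1) = x^2*y^2*z - x^3*y - x*y^3 - x*y*z^2 + y^2*z + 3*x*y - z
tr(a^2) = tr(a) * tr(a) - tr(1)  (reduce the a square) = x^2 - 2
tr(b a^2) = tr(a) * tr(b a) - tr(b)  (reduce the a square) = x*z - y
tr(a b a^2) = tr(a) * tr(b a^2) - tr(b a)  (reduce the a square) = x^2*z - x*y - z
tr(a b a^2 b) = tr(a) * tr(b a b a) - tr(b a b)  (reduce the a square) = x*z^2 - y*z - x
apply: tr(b a^2 b^-1 a) = tr(a b a^2) * tr(b) - tr(a b a^2 b)  (eliminate b^-1) = x^2*y*z - x*y^2 - x*z^2 + x
tr(a^2 b^-1 a^-1 b) = tr(b a^2 b^-1) * tr(a) - tr(b a^2 b^-1 a)  (eliminate a^-1) = -x^2*y*z + x^3 + x*y^2 + x*z^2 - 3*x
apply: tr(a b^-1 a^-1 b^-1 a) = tr(a^2 b^-1 a^-1) * tr(b) - tr(a^2 b^-1 a^-1 b)  (eliminate b^-1) = x^2*y*z - x^3 - x*z^2 - y*z + 3*x
use: tr(a b a b a b) = tr(b a b a) * tr(b a) - tr(a b)  (split on b) = z^3 - 3*z
apply: tr(b^-1 a b a b a) = tr(a b a b a) * tr(b) - tr(a b a b a b)  (eliminate b^-1) = x*y*z^2 - y^2*z - z^3 - x*y + 3*z
apply: tr(a^-1 b^-1 a b a b) = tr(b^-1 a b a b) * tr(a) - tr(b^-1 a b a b a)  (eliminate a^-1) = -x*y*z^2 + x^2*z + y^2*z + z^3 - 3*z
tr(a b^-1 a^-1 b^-1 a b) = tr(a^-1 b^-1 a b a) * tr(b) - tr(a^-1 b^-1 a b a b)  (eliminate b^-1) = x*y*z^2 - x^2*z - y^2*z - z^3 + x*y + 3*z
tr(b^-1 a b^-1 a b^-1 a^-1) = tr(a b^-1 a^-1 b^-1 a) * tr(b) - tr(a b^-1 a^-1 b^-1 a b)  (eliminate b^-1) = x^2*y^2*z - x^3*y - 2*x*y*z^2 + x^2*z + z^3 + 2*x*y - 3*z
use: tr(a b^-1 a) = tr(a^2) * tr(b) - tr(a^2 b)  (eliminate b^-1) = x^2*y - x*z - y
apply: tr(a b^-1 a b) = tr(a b a) * tr(b) - tr(a b a b)  (eliminate b^-1) = x*y*z - y^2 - z^2 + 2
use: tr(a b^-1 a b^-1) = tr(a b^-1 a) * tr(b) - tr(a b^-1 a b)  (eliminate b^-1) = x^2*y^2 - 2*x*y*z + z^2 - 2
tr(b^-1 a b^-1 a b^-1) = tr(a b^-1 a b^-1) * tr(b) - tr(a b^-1 a)  (eliminate b^-1) = x^2*y^3 - 2*x*y^2*z - x^2*y + y*z^2 + x*z - y
apply: tr(b^-1 a b^-1 a^-2 b^-1 a) = tr(b^-1 a b^-1 a b^-1 a^-1) * tr(a) - tr(b^-1 a b^-1 a b^-1)  (eliminate a^-1) = x^3*y^2*z - x^4*y - x^2*y^3 - 2*x^2*y*z^2 + x^3*z + 2*x*y^2*z + x*z^3 + 3*x^2*y - y*z^2 - 4*x*z + y
apply: tr(a^-1 b^-1 a^-1 b^-1 a b^-1 a^-1) = tr(b^-1 a b^-1 a^-2 b^-1) * tr(a) - tr(b^-1 a b^-1 a^-2 b^-1 a)  (eliminate a^-1) = x^2*y*z^2 - x^3*z - x*y^2*z - x*z^3 + y*z^2 + 3*x*z - y
tr(a^-1 b^-1 a^-1 b^-1 a b^-1) = tr(b^-1 a b^-1 a^-1 b^-1) * tr(a) - tr(b^-1 a b^-1 a^-1 b^-1 a)  (eliminate a^-1) = x*y*z^2 - x^2*z - z^3 - x*y + 3*z
tr(a^-2 b^-1 a^-1 b^-1 a b^-1 a^-1) = tr(a^-1 b^-1 a^-1 b^-1 a b^-1 a^-1) * tr(a) - tr(a^-1 b^-1 a^-1 b^-1 a b^-1)  (eliminate a^-1) = x^3*y*z^2 - x^4*z - x^2*y^2*z - x^2*z^3 + 4*x^2*z + z^3 - 3*z

x^3*y*z^2 - x^4*z - x^2*y^2*z - x^2*z^3 + 4*x^2*z + z^3 - 3*z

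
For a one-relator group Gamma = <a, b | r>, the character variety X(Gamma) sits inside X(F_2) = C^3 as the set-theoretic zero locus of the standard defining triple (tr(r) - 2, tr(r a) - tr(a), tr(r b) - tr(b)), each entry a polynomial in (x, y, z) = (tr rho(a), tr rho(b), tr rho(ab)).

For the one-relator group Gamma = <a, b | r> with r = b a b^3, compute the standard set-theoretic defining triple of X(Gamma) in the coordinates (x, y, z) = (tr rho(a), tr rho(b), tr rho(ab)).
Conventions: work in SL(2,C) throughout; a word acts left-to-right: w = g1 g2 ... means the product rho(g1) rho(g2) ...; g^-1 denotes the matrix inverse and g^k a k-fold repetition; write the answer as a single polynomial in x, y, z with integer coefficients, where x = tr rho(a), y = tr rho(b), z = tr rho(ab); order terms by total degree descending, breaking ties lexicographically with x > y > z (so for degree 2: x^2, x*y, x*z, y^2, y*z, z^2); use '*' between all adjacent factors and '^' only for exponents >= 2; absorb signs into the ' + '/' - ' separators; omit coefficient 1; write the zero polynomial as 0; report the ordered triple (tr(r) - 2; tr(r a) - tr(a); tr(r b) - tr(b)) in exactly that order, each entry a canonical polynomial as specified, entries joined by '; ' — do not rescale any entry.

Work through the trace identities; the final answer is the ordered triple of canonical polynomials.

y^3*z - x*y^2 - 2*y*z + x - 2; y^2*z^2 - x*y*z - y^2 - z^2 - x + 2; y^4*z - x*y^3 - 3*y^2*z + 2*x*y - y + z

trace(b a b) = trace(b)*trace(a b) - trace(a)   [square of b] = y*z - x
trace(b^2 a b) = trace(b)*trace(b a b) - trace(b a)   [square of b] = y^2*z - x*y - z
trace(b a b^3) = trace(b)*trace(b^2 a b) - trace(b^2 a)   [square of b] = y^3*z - x*y^2 - 2*y*z + x
trace(a b a b) = trace(a b)*trace(a b) - trace(1)   [split at repeated a] = z^2 - 2
trace(a b a) = trace(a)*trace(b a) - trace(b) = x*z - y
trace(a b a b^2) = trace(b)*trace(a b a b) - trace(a b a) = y*z^2 - x*z - y
trace(b a b^3 a) = trace(b)*trace(a b a b^2) - trace(a b a b) = y^2*z^2 - x*y*z - y^2 - z^2 + 2
trace(b a b^4) = trace(b)*trace(b a b^3) - trace(b a b^2) = y^4*z - x*y^3 - 3*y^2*z + 2*x*y + z
assemble the triple (trace(r) - 2; trace(r a) - x; trace(r b) - y)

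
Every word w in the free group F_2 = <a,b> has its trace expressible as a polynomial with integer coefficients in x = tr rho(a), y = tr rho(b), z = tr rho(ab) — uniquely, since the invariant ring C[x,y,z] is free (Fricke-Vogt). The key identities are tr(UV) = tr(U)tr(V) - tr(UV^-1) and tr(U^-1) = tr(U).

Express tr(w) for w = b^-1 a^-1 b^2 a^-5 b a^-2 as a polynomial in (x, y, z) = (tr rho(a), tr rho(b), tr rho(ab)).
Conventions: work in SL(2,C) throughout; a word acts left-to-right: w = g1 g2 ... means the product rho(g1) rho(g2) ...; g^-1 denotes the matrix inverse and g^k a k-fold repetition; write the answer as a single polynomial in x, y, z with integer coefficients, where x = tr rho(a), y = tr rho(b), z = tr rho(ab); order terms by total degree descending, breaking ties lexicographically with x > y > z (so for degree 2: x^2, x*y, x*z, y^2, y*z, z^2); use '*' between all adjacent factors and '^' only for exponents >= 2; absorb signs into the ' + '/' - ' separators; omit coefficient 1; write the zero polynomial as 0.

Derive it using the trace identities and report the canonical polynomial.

x^7*y^3*z - x^6*y^4 - 2*x^6*y^2*z^2 - x^7*y*z - 3*x^5*y^3*z + x^5*y*z^3 + 2*x^6*y^2 + x^6*z^2 + 4*x^4*y^4 + 7*x^4*y^2*z^2 + 3*x^5*y*z - 3*x^3*y*z^3 - 8*x^4*y^2 - 4*x^4*z^2 - 3*x^2*y^4 - 4*x^2*y^2*z^2 + x*y^3*z + x*y*z^3 - x^4 + 5*x^2*y^2 + 3*x^2*z^2 + 4*x^2 + y^2 - 2

tr(b^2) = tr(b)*tr(b) - tr(1)   [square of b] = y^2 - 2
apply: tr(b^2 a) = tr(b)*tr(a b) - tr(a)   [square of b] = y*z - x
apply: tr(b^2 a^-1) = tr(b^2)*tr(a) - tr(b^2 a)   [inverse elimination on a] = x*y^2 - y*z - x
apply: tr(b^2 a^-2) = tr(b^2 a^-1)*tr(a) - tr(b^2)   [inverse elimination on a] = x^2*y^2 - x*y*z - x^2 - y^2 + 2
apply: tr(b a^-3 b) = tr(b^2 a^-2)*tr(a) - tr(b^2 a^-1)   [inverse elimination on a] = x^3*y^2 - x^2*y*z - x^3 - 2*x*y^2 + y*z + 3*x
use: tr(b a b a) = tr(b a)*tr(b a) - tr(1)   [split at a repeated b] = z^2 - 2
tr(b a b a^-1) = tr(b a b)*tr(a) - tr(b a b a)   [inverse elimination on a] = x*y*z - x^2 - z^2 + 2
tr(a^-1 b a b a^-1) = tr(b a b a^-1)*tr(a) - tr(b a b)   [inverse elimination on a] = x^2*y*z - x^3 - x*z^2 - y*z + 3*x
use: tr(b a^-3 b a) = tr(a^-1 b a b a^-1)*tr(a) - tr(a^-1 b a b)   [inverse elimination on a] = x^3*y*z - x^4 - x^2*z^2 - 2*x*y*z + 4*x^2 + z^2 - 2
apply: tr(b a^-1 b a^-3) = tr(b a^-3 b)*tr(a) - tr(b a^-3 b a)   [inverse elimination on a] = x^4*y^2 - 2*x^3*y*z - 2*x^2*y^2 + x^2*z^2 + 3*x*y*z - x^2 - z^2 + 2
apply: tr(b a^-1 b a^-1) = tr(b a^-1 b)*tr(a) - tr(b a^-1 b a)   [inverse elimination on a] = x^2*y^2 - 2*x*y*z + z^2 - 2
tr(b a^-1 b a^-2) = tr(b a^-1 b a^-1)*tr(a) - tr(b a^-1 b)   [inverse elimination on a] = x^3*y^2 - 2*x^2*y*z - x*y^2 + x*z^2 + y*z - x
use: tr(a^-3 b a^-1 b a^-1) = tr(b a^-1 b a^-3)*tr(a) - tr(b a^-1 b a^-2)   [inverse elimination on a] = x^5*y^2 - 2*x^4*y*z - 3*x^3*y^2 + x^3*z^2 + 5*x^2*y*z - x^3 + x*y^2 - 2*x*z^2 - y*z + 3*x
apply: tr(b a^-5 b a^-1) = tr(a^-3 b a^-1 b a^-1)*tr(a) - tr(a^-3 b a^-1 b)   [inverse elimination on a] = x^6*y^2 - 2*x^5*y*z - 4*x^4*y^2 + x^4*z^2 + 7*x^3*y*z - x^4 + 3*x^2*y^2 - 3*x^2*z^2 - 4*x*y*z + 4*x^2 + z^2 - 2
tr(b^3 a) = tr(b)*tr(b a b) - tr(b a)   [square of b] = y^2*z - x*y - z
tr(b^3) = tr(b)*tr(b^2) - tr(b)   [square of b] = y^3 - 3*y
tr(a b^3 a) = tr(a)*tr(b^3 a) - tr(b^3)   [square of a] = x*y^2*z - x^2*y - y^3 - x*z + 3*y
apply: tr(a b a) = tr(a)*tr(b a) - tr(b)   [square of a] = x*z - y
tr(b a b a b) = tr(b)*tr(a b a b) - tr(a b a)   [square of b] = y*z^2 - x*z - y
use: tr(a b^3 a b) = tr(b)*tr(b a b a b) - tr(b a b a)   [square of b] = y^2*z^2 - x*y*z - y^2 - z^2 + 2
tr(b^-1 a b^3 a) = tr(a b^3 a)*tr(b) - tr(a b^3 a b)   [inverse elimination on b] = x*y^3*z - x^2*y^2 - y^4 - y^2*z^2 + 4*y^2 + z^2 - 2
tr(b a^-1 b^-1 a b^2) = tr(b^-1 a b^3)*tr(a) - tr(b^-1 a b^3 a)   [inverse elimination on a] = -x*y^3*z + x^2*y^2 + y^4 + y^2*z^2 + x*y*z - x^2 - 4*y^2 - z^2 + 2
apply: tr(a b^2 a) = tr(a)*tr(b^2 a) - tr(b^2)   [square of a] = x*y*z - x^2 - y^2 + 2
apply: tr(a b^2 a b a) = tr(a)*tr(b^2 a b a) - tr(b^2 a b)   [square of a] = x*y*z^2 - x^2*z - y^2*z + z
use: tr(a b a b a b) = tr(b a)*tr(b a b a) - tr(b^-1 a^-1)   [split at a repeated b] = z^3 - 3*z
apply: tr(a b a b a) = tr(a)*tr(b a b a) - tr(b a b)   [square of a] = x*z^2 - y*z - x
tr(a b^2 a b a b) = tr(b)*tr(a b a b a b) - tr(a b a b a)   [square of b] = y*z^3 - x*z^2 - 2*y*z + x
tr(b^-1 a b^2 a b a) = tr(a b^2 a b a)*tr(b) - tr(a b^2 a b a b)   [inverse elimination on b] = x*y^2*z^2 - x^2*y*z - y^3*z - y*z^3 + x*z^2 + 3*y*z - x
apply: tr(b a^-1 b^-1 a b^2 a) = tr(b^-1 a b^2 a b)*tr(a) - tr(b^-1 a b^2 a b a)   [inverse elimination on a] = -x*y^2*z^2 + 2*x^2*y*z + y^3*z + y*z^3 - x^3 - x*y^2 - x*z^2 - 3*y*z + 3*x
tr(a^-1 b a^-1 b^-1 a b^2) = tr(b a^-1 b^-1 a b^2)*tr(a) - tr(b a^-1 b^-1 a b^2 a)   [inverse elimination on a] = -x^2*y^3*z + x^3*y^2 + x*y^4 + 2*x*y^2*z^2 - x^2*y*z - y^3*z - y*z^3 - 3*x*y^2 + 3*y*z - x
use: tr(b a^-1 b^-1 a b^2 a^-2) = tr(a^-1 b a^-1 b^-1 a b^2)*tr(a) - tr(a^-1 b a^-1 b^-1 a b^2 a)   [inverse elimination on a] = -x^3*y^3*z + x^4*y^2 + x^2*y^4 + 2*x^2*y^2*z^2 - x^3*y*z - x*y*z^3 - 4*x^2*y^2 - y^4 - y^2*z^2 + 2*x*y*z + 4*y^2 + z^2 - 2
tr(b a^-1 b^-1 a b^2 a^-3) = tr(b a^-1 b^-1 a b^2 a^-2)*tr(a) - tr(b a^-1 b^-1 a b^2 a^-1)   [inverse elimination on a] = -x^4*y^3*z + x^5*y^2 + x^3*y^4 + 2*x^3*y^2*z^2 - x^4*y*z + x^2*y^3*z - x^2*y*z^3 - 5*x^3*y^2 - 2*x*y^4 - 3*x*y^2*z^2 + 3*x^2*y*z + y^3*z + y*z^3 + 7*x*y^2 + x*z^2 - 3*y*z - x
use: tr(b a^-1 b^-1 a b^2 a^-4) = tr(b a^-1 b^-1 a b^2 a^-3)*tr(a) - tr(b a^-1 b^-1 a b^2 a^-2)   [inverse elimination on a] = -x^5*y^3*z + x^6*y^2 + x^4*y^4 + 2*x^4*y^2*z^2 - x^5*y*z + 2*x^3*y^3*z - x^3*y*z^3 - 6*x^4*y^2 - 3*x^2*y^4 - 5*x^2*y^2*z^2 + 4*x^3*y*z + x*y^3*z + 2*x*y*z^3 + 11*x^2*y^2 + x^2*z^2 + y^4 + y^2*z^2 - 5*x*y*z - x^2 - 4*y^2 - z^2 + 2
use: tr(b^2 a^-5 b a^-1 b^-1 a) = tr(b a^-1 b^-1 a b^2 a^-4)*tr(a) - tr(b a^-1 b^-1 a b^2 a^-3)   [inverse elimination on a] = -x^6*y^3*z + x^7*y^2 + x^5*y^4 + 2*x^5*y^2*z^2 - x^6*y*z + 3*x^4*y^3*z - x^4*y*z^3 - 7*x^5*y^2 - 4*x^3*y^4 - 7*x^3*y^2*z^2 + 5*x^4*y*z + 3*x^2*y*z^3 + 16*x^3*y^2 + x^3*z^2 + 3*x*y^4 + 4*x*y^2*z^2 - 8*x^2*y*z - y^3*z - y*z^3 - x^3 - 11*x*y^2 - 2*x*z^2 + 3*y*z + 3*x
use: tr(a^-1 b^-1 a^-1 b^2 a^-5 b) = tr(b^2 a^-5 b a^-1 b^-1)*tr(a) - tr(b^2 a^-5 b a^-1 b^-1 a)   [inverse elimination on a] = x^6*y^3*z - x^5*y^4 - 2*x^5*y^2*z^2 - x^6*y*z - 3*x^4*y^3*z + x^4*y*z^3 + 3*x^5*y^2 + x^5*z^2 + 4*x^3*y^4 + 7*x^3*y^2*z^2 + 2*x^4*y*z - 3*x^2*y*z^3 - x^5 - 13*x^3*y^2 - 4*x^3*z^2 - 3*x*y^4 - 4*x*y^2*z^2 + 4*x^2*y*z + y^3*z + y*z^3 + 5*x^3 + 11*x*y^2 + 3*x*z^2 - 3*y*z - 5*x
tr(a^-1 b^2 a^-3) = tr(a^-3 b^2)*tr(a) - tr(a^-3 b^2 a)   [inverse elimination on a] = x^4*y^2 - x^3*y*z - x^4 - 3*x^2*y^2 + 2*x*y*z + 4*x^2 + y^2 - 2
tr(a^-3 b^2 a^-2) = tr(a^-1 b^2 a^-3)*tr(a) - tr(a^-1 b^2 a^-2)   [inverse elimination on a] = x^5*y^2 - x^4*y*z - x^5 - 4*x^3*y^2 + 3*x^2*y*z + 5*x^3 + 3*x*y^2 - y*z - 5*x
tr(a^-1 b^2 a^-5) = tr(a^-3 b^2 a^-2)*tr(a) - tr(a^-3 b^2 a^-1)   [inverse elimination on a] = x^6*y^2 - x^5*y*z - x^6 - 5*x^4*y^2 + 4*x^3*y*z + 6*x^4 + 6*x^2*y^2 - 3*x*y*z - 9*x^2 - y^2 + 2
tr(b^-1 a^-1 b^2 a^-5 b a^-2) = tr(a^-1 b^-1 a^-1 b^2 a^-5 b)*tr(a) - tr(a^-1 b^-1 a^-1 b^2 a^-5 b a)   [inverse elimination on a] = x^7*y^3*z - x^6*y^4 - 2*x^6*y^2*z^2 - x^7*y*z - 3*x^5*y^3*z + x^5*y*z^3 + 2*x^6*y^2 + x^6*z^2 + 4*x^4*y^4 + 7*x^4*y^2*z^2 + 3*x^5*y*z - 3*x^3*y*z^3 - 8*x^4*y^2 - 4*x^4*z^2 - 3*x^2*y^4 - 4*x^2*y^2*z^2 + x*y^3*z + x*y*z^3 - x^4 + 5*x^2*y^2 + 3*x^2*z^2 + 4*x^2 + y^2 - 2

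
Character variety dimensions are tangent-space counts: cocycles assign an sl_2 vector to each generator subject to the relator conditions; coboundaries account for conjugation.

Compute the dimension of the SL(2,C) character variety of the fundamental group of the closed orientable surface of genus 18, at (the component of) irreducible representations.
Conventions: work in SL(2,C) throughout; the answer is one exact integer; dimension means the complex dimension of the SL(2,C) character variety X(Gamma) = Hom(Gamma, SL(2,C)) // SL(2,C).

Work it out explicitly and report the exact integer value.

The genus-18 surface group: 2g = 36 generators, one relator prod [a_i, b_i].
A cocycle assigns one sl_2 vector per generator subject to the relator condition d_2(z) = 0: dim of the unconstrained space is 3*2g = 108.
At an irreducible rho, H^2 = coker(d_2) vanishes (Poincare duality: H^2 is dual to H^0 = invariants = 0), so d_2 is surjective onto sl_2 and dim Z^1 = 108 - 3 = 105.
Coboundaries contribute dim B^1 = 3 (injective at irreducible rho).
Hence dim X = 105 - 3 = 102.

102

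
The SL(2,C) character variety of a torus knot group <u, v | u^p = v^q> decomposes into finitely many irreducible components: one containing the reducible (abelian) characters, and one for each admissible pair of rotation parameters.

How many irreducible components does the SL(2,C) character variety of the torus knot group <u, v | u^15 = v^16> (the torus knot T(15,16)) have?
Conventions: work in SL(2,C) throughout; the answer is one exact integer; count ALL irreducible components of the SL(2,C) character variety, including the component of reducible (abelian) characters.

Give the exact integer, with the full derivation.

106

In the torus knot group T(15,16), u^15 = v^16 is central, so an irreducible representation sends it to +I or -I (Schur).
On an irreducible component, tr(u) is locked at 2*cos(pi*alpha/15) for some alpha in 1..14, and tr(v) at 2*cos(pi*beta/16) for some beta in 1..15.
Consistency of u^15 = (-1)^alpha I with v^16 = (-1)^beta I forces alpha = beta (mod 2).
count pairs: odd alpha (7 choices) x odd beta (8), plus even alpha (7) x even beta (7): 7*8 + 7*7 = 105.
components with irreducible characters: 105; plus the single component of reducible (abelian) characters: total 106.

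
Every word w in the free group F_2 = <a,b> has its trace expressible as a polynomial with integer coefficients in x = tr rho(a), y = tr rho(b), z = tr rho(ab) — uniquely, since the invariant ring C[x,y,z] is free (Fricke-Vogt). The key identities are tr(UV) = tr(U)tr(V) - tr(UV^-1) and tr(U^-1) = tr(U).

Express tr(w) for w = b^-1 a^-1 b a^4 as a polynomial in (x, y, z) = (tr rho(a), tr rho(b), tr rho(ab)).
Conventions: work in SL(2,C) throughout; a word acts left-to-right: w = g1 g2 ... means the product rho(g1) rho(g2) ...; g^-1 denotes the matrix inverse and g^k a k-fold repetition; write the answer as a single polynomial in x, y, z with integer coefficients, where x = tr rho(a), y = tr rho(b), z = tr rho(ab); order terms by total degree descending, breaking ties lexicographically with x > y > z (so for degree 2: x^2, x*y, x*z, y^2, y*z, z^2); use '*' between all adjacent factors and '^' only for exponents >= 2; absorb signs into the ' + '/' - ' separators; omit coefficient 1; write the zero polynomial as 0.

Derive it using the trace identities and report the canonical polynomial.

trace(a b a) = trace(a) trace(b a) - trace(b) = x*z - y
trace(b a^3) = trace(a) trace(a b a) - trace(a b) = x^2*z - x*y - z
so trace(a^2) = trace(a) trace(a) - trace(1) = x^2 - 2
reduce: trace(a^3) = trace(a) trace(a^2) - trace(a) = x^3 - 3*x
reduce: trace(b^2 a^3) = trace(b) trace(a^3 b) - trace(a^3) = x^2*y*z - x^3 - x*y^2 - y*z + 3*x
so trace(b^2 a^2) = trace(b) trace(a^2 b) - trace(a^2) = x*y*z - x^2 - y^2 + 2
so trace(b a^4 b) = trace(a) trace(b^2 a^3) - trace(b^2 a^2) = x^3*y*z - x^4 - x^2*y^2 - 2*x*y*z + 4*x^2 + y^2 - 2
trace(b a b a) = trace(b a) trace(b a) - trace(1)   [split at repeated b] = z^2 - 2
reduce: trace(b a b) = trace(b) trace(a b) - trace(a) = y*z - x
trace(b a b a^2) = trace(a) trace(b a b a) - trace(b a b) = x*z^2 - y*z - x
reduce: trace(a b a b a^2) = trace(a) trace(b a b a^2) - trace(b a b a) = x^2*z^2 - x*y*z - x^2 - z^2 + 2
so trace(b a^4 b a) = trace(a) trace(a b a b a^2) - trace(a b a b a) = x^3*z^2 - x^2*y*z - x^3 - 2*x*z^2 + y*z + 3*x
so trace(a^-1 b a^4 b) = trace(b a^4 b) trace(a) - trace(b a^4 b a) = x^4*y*z - x^5 - x^3*y^2 - x^3*z^2 - x^2*y*z + 5*x^3 + x*y^2 + 2*x*z^2 - y*z - 5*x
trace(b^-1 a^-1 b a^4) = trace(a^-1 b a^4) trace(b) - trace(a^-1 b a^4 b) = -x^4*y*z + x^5 + x^3*y^2 + x^3*z^2 + 2*x^2*y*z - 5*x^3 - 2*x*y^2 - 2*x*z^2 + 5*x

-x^4*y*z + x^5 + x^3*y^2 + x^3*z^2 + 2*x^2*y*z - 5*x^3 - 2*x*y^2 - 2*x*z^2 + 5*x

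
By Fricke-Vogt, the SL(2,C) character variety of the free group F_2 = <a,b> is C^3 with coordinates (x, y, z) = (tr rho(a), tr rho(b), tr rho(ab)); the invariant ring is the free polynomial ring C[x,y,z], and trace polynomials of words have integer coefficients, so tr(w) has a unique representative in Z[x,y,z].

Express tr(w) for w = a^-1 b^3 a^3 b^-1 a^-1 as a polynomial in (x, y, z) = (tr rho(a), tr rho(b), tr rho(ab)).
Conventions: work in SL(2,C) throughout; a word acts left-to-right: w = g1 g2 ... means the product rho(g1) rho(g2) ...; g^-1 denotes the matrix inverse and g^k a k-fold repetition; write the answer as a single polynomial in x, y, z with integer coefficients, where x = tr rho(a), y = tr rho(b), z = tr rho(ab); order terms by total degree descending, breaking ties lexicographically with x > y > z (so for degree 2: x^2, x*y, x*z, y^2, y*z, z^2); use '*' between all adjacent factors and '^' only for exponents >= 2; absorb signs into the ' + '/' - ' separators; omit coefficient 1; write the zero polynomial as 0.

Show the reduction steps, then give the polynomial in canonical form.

-x^4*y^3*z + x^5*y^2 + x^3*y^4 + x^3*y^2*z^2 + x^4*y*z + x^2*y^3*z - x^5 - 6*x^3*y^2 - x^3*z^2 - x*y^4 - x*y^2*z^2 - x^2*y*z + 5*x^3 + 5*x*y^2 + x*z^2 + y*z - 5*x

tr(a b^2) = tr(b) * tr(a b) - tr(a) = y*z - x
reduce: tr(b^3 a) = tr(b) * tr(a b^2) - tr(a b) = y^2*z - x*y - z
tr(b a^2) = tr(a) * tr(b a) - tr(b) = x*z - y
tr(a^3 b) = tr(a) * tr(b a^2) - tr(b a) = x^2*z - x*y - z
tr(a^2) = tr(a) * tr(a) - tr(1) = x^2 - 2
tr(a^3) = tr(a) * tr(a^2) - tr(a) = x^3 - 3*x
tr(a^3 b^2) = tr(b) * tr(a^3 b) - tr(a^3) = x^2*y*z - x^3 - x*y^2 - y*z + 3*x
so tr(a^3 b^3) = tr(b) * tr(a^3 b^2) - tr(a^3 b) = x^2*y^2*z - x^3*y - x*y^3 - x^2*z - y^2*z + 4*x*y + z
tr(b^3 a^3 b) = tr(b) * tr(a^3 b^3) - tr(a^3 b^2) = x^2*y^3*z - x^3*y^2 - x*y^4 - 2*x^2*y*z - y^3*z + x^3 + 5*x*y^2 + 2*y*z - 3*x
tr(a b a b) = tr(b a) * tr(b a) - tr(1)   [split at repeated b] = z^2 - 2
tr(a b a b^2) = tr(b) * tr(a b a b) - tr(a b a) = y*z^2 - x*z - y
tr(b a b^3 a) = tr(b) * tr(a b a b^2) - tr(a b a b) = y^2*z^2 - x*y*z - y^2 - z^2 + 2
tr(b a b^3) = tr(b) * tr(a b^3) - tr(a b^2) = y^3*z - x*y^2 - 2*y*z + x
tr(a b a b^3 a) = tr(a) * tr(b a b^3 a) - tr(b a b^3) = x*y^2*z^2 - x^2*y*z - y^3*z - x*z^2 + 2*y*z + x
so tr(b^3 a^3 b a) = tr(a) * tr(a b a b^3 a) - tr(a b a b^3) = x^2*y^2*z^2 - x^3*y*z - x*y^3*z - x^2*z^2 - y^2*z^2 + 3*x*y*z + x^2 + y^2 + z^2 - 2
tr(a^-1 b^3 a^3 b) = tr(b^3 a^3 b) * tr(a) - tr(b^3 a^3 b a) = x^3*y^3*z - x^4*y^2 - x^2*y^4 - x^2*y^2*z^2 - x^3*y*z + x^4 + 5*x^2*y^2 + x^2*z^2 + y^2*z^2 - x*y*z - 4*x^2 - y^2 - z^2 + 2
tr(a^-2 b^3 a^3 b) = tr(a^-1 b^3 a^3 b) * tr(a) - tr(a^-1 b^3 a^3 b a) = x^4*y^3*z - x^5*y^2 - x^3*y^4 - x^3*y^2*z^2 - x^4*y*z - x^2*y^3*z + x^5 + 6*x^3*y^2 + x^3*z^2 + x*y^4 + x*y^2*z^2 + x^2*y*z + y^3*z - 5*x^3 - 6*x*y^2 - x*z^2 - 2*y*z + 5*x
tr(a^-1 b^3 a^3 b^-1 a^-1) = tr(a^-2 b^3 a^3) * tr(b) - tr(a^-2 b^3 a^3 b) = -x^4*y^3*z + x^5*y^2 + x^3*y^4 + x^3*y^2*z^2 + x^4*y*z + x^2*y^3*z - x^5 - 6*x^3*y^2 - x^3*z^2 - x*y^4 - x*y^2*z^2 - x^2*y*z + 5*x^3 + 5*x*y^2 + x*z^2 + y*z - 5*x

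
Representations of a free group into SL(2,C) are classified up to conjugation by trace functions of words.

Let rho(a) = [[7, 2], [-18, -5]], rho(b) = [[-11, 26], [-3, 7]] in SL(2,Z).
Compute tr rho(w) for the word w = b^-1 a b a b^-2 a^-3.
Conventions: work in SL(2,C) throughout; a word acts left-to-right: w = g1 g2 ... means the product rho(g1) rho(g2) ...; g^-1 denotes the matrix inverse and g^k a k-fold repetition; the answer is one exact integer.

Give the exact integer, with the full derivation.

rho(b^-1) = [[7, -26], [3, -11]]
... * rho(a) = [[7, 2], [-18, -5]]  ->  [[517, 144], [219, 61]]
... * rho(b) = [[-11, 26], [-3, 7]]  ->  [[-6119, 14450], [-2592, 6121]]
... * rho(a) = [[7, 2], [-18, -5]]  ->  [[-302933, -84488], [-128322, -35789]]
... * rho(b^-1) = [[7, -26], [3, -11]]  ->  [[-2373995, 8805626], [-1005621, 3730051]]
... * rho(b^-1) = [[7, -26], [3, -11]]  ->  [[9798913, -35138016], [4150806, -14884415]]
... * rho(a^-1) = [[-5, -2], [18, 7]]  ->  [[-681478853, -265563938], [-288673500, -112492517]]
... * rho(a^-1) = [[-5, -2], [18, 7]]  ->  [[-1372756619, -495989860], [-581497806, -210100619]]
... * rho(a^-1) = [[-5, -2], [18, 7]]  ->  [[-2064034385, -726415782], [-874322112, -307708721]]
tr = -2064034385 + -307708721 = -2371743106

-2371743106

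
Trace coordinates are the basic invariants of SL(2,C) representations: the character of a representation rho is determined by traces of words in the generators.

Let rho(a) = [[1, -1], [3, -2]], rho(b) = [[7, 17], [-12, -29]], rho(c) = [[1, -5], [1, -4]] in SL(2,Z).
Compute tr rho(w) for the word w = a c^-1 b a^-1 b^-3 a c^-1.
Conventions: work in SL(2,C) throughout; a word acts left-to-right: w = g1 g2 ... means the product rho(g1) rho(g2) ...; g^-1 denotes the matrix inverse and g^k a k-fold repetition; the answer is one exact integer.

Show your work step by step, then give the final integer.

rho(a) = [[1, -1], [3, -2]]
... * rho(c^-1) = [[-4, 5], [-1, 1]]  ->  [[-3, 4], [-10, 13]]
... * rho(b) = [[7, 17], [-12, -29]]  ->  [[-69, -167], [-226, -547]]
... * rho(a^-1) = [[-2, 1], [-3, 1]]  ->  [[639, -236], [2093, -773]]
... * rho(b^-1) = [[-29, -17], [12, 7]]  ->  [[-21363, -12515], [-69973, -40992]]
... * rho(b^-1) = [[-29, -17], [12, 7]]  ->  [[469347, 275566], [1537313, 902597]]
... * rho(b^-1) = [[-29, -17], [12, 7]]  ->  [[-10304271, -6049937], [-33750913, -19816142]]
... * rho(a) = [[1, -1], [3, -2]]  ->  [[-28454082, 22404145], [-93199339, 73383197]]
... * rho(c^-1) = [[-4, 5], [-1, 1]]  ->  [[91412183, -119866265], [299414159, -392613498]]
tr = 91412183 + -392613498 = -301201315

-301201315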